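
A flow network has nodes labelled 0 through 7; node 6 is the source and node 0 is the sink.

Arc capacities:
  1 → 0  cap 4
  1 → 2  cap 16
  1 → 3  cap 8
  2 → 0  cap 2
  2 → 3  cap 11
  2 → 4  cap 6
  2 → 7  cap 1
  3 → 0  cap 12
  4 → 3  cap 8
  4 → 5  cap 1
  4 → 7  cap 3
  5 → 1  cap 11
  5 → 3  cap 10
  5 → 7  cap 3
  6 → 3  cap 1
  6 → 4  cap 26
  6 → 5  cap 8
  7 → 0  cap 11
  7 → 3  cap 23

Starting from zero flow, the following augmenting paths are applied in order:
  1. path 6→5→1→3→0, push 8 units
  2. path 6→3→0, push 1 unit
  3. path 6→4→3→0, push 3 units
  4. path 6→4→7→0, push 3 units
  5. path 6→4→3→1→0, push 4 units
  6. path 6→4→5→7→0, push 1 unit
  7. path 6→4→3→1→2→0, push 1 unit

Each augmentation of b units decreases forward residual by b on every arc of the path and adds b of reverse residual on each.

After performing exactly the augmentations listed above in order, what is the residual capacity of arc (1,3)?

Residual capacity of (1,3): 5

after path 1 (6→5→1→3→0, push 8): res(1,3)=0
after path 2 (6→3→0, push 1): res(1,3)=0
after path 3 (6→4→3→0, push 3): res(1,3)=0
after path 4 (6→4→7→0, push 3): res(1,3)=0
after path 5 (6→4→3→1→0, push 4): res(1,3)=4
after path 6 (6→4→5→7→0, push 1): res(1,3)=4
after path 7 (6→4→3→1→2→0, push 1): res(1,3)=5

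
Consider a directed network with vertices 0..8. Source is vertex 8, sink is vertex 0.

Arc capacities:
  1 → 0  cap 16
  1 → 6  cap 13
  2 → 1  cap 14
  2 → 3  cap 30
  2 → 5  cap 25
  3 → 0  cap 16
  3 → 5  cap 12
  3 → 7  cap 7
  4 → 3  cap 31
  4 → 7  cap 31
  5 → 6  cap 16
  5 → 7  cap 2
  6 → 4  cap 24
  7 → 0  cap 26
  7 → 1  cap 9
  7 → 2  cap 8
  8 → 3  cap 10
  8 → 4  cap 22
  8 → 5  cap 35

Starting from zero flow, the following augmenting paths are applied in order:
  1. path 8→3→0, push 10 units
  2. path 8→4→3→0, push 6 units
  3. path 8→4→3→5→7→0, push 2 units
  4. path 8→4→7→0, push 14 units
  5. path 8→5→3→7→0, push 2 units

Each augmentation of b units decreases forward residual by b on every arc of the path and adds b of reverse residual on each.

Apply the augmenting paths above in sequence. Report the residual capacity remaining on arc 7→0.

Residual capacity of (7,0): 8

after path 1 (8→3→0, push 10): res(7,0)=26
after path 2 (8→4→3→0, push 6): res(7,0)=26
after path 3 (8→4→3→5→7→0, push 2): res(7,0)=24
after path 4 (8→4→7→0, push 14): res(7,0)=10
after path 5 (8→5→3→7→0, push 2): res(7,0)=8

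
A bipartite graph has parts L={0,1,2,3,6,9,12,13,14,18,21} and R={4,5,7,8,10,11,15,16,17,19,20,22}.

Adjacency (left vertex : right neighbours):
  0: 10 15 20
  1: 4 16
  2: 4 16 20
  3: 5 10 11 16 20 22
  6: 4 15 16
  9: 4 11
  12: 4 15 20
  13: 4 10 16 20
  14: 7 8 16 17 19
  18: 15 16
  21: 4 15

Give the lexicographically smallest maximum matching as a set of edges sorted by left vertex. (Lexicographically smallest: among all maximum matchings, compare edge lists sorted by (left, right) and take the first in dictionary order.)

Lex-smallest maximum matching: {(0,10), (1,4), (2,16), (3,5), (6,15), (9,11), (12,20), (14,7)}

|M| = 8 (so the lex-smallest maximum matching has 8 edges)
process left vertices in ascending order; for each, take the smallest-labelled available neighbour that still permits 8 edges overall, or leave it unmatched if none does
lex-smallest matching: {0-10, 1-4, 2-16, 3-5, 6-15, 9-11, 12-20, 14-7}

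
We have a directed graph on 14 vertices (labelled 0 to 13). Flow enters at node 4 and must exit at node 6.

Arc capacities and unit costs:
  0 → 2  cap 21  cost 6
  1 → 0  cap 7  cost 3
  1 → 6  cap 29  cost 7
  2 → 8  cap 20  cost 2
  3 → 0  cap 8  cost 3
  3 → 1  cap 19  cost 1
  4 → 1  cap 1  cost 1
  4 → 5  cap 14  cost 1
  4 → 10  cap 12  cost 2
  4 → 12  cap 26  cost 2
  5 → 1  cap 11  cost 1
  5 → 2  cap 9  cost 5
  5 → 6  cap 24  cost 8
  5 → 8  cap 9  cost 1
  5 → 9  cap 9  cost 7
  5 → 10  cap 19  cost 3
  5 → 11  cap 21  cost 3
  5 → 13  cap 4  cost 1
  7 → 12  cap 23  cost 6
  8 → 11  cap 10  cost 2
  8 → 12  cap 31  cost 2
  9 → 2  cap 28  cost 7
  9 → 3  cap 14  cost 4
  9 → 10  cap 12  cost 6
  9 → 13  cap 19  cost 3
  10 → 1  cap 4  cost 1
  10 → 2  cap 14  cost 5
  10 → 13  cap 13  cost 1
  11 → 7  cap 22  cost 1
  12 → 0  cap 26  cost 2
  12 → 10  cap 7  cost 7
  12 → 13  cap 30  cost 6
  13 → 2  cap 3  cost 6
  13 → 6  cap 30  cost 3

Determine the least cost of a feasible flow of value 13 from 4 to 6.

shortest-cost path #1: 4→5→13→6 push 4 @ unit cost 5 (adds 20)
shortest-cost path #2: 4→10→13→6 push 9 @ unit cost 6 (adds 54)
total cost = 74

Minimum cost for 13 units: 74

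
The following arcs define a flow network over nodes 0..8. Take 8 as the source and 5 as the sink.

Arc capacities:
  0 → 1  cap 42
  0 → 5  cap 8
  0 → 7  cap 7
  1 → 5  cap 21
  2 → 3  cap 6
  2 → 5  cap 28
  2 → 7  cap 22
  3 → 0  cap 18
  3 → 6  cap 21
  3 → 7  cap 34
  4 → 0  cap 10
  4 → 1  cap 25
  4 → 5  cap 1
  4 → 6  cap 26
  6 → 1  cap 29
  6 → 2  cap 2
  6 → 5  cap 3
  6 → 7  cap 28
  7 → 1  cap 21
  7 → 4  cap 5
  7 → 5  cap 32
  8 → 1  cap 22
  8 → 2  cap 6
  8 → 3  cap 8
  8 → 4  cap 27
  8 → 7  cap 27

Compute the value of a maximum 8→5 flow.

augment #1: 8→1→5 bottleneck 21, total now 21
augment #2: 8→2→5 bottleneck 6, total now 27
augment #3: 8→4→5 bottleneck 1, total now 28
augment #4: 8→7→5 bottleneck 27, total now 55
augment #5: 8→3→0→5 bottleneck 8, total now 63
augment #6: 8→4→6→5 bottleneck 3, total now 66
augment #7: 8→4→0→7→5 bottleneck 5, total now 71
augment #8: 8→4→6→2→5 bottleneck 2, total now 73

Maximum flow value: 73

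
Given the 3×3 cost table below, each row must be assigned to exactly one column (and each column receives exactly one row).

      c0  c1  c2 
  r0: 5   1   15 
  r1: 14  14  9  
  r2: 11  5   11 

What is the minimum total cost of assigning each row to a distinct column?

Minimum assignment cost: 19

optimal assignment: row0→col0 (cost 5), row1→col2 (cost 9), row2→col1 (cost 5)
total = 5 + 9 + 5 = 19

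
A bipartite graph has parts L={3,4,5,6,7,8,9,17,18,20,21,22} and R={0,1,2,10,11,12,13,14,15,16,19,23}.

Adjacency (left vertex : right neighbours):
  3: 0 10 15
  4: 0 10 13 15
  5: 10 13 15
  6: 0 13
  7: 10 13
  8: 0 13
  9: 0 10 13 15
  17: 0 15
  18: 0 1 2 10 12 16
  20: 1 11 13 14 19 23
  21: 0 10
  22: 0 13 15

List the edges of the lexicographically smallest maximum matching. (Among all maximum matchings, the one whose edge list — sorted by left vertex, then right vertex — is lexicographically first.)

Lex-smallest maximum matching: {(3,0), (4,10), (5,13), (9,15), (18,1), (20,11)}

|M| = 6 (so the lex-smallest maximum matching has 6 edges)
process left vertices in ascending order; for each, take the smallest-labelled available neighbour that still permits 6 edges overall, or leave it unmatched if none does
lex-smallest matching: {3-0, 4-10, 5-13, 9-15, 18-1, 20-11}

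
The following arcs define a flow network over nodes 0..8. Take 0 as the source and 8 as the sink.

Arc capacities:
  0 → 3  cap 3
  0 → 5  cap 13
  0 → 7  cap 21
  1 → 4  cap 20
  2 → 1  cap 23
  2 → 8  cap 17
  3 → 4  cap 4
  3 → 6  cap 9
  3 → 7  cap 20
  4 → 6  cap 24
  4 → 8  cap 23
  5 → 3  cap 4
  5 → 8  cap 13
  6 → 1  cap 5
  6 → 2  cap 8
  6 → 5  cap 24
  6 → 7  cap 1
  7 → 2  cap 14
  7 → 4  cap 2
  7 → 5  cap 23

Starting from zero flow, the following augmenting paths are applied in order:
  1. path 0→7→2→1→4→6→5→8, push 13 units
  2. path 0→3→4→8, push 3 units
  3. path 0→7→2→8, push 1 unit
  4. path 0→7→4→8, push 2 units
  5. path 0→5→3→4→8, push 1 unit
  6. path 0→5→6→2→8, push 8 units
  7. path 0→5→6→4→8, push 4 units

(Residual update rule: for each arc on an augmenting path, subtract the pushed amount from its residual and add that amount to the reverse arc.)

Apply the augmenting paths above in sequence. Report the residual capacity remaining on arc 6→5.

after path 1 (0→7→2→1→4→6→5→8, push 13): res(6,5)=11
after path 2 (0→3→4→8, push 3): res(6,5)=11
after path 3 (0→7→2→8, push 1): res(6,5)=11
after path 4 (0→7→4→8, push 2): res(6,5)=11
after path 5 (0→5→3→4→8, push 1): res(6,5)=11
after path 6 (0→5→6→2→8, push 8): res(6,5)=19
after path 7 (0→5→6→4→8, push 4): res(6,5)=23

Residual capacity of (6,5): 23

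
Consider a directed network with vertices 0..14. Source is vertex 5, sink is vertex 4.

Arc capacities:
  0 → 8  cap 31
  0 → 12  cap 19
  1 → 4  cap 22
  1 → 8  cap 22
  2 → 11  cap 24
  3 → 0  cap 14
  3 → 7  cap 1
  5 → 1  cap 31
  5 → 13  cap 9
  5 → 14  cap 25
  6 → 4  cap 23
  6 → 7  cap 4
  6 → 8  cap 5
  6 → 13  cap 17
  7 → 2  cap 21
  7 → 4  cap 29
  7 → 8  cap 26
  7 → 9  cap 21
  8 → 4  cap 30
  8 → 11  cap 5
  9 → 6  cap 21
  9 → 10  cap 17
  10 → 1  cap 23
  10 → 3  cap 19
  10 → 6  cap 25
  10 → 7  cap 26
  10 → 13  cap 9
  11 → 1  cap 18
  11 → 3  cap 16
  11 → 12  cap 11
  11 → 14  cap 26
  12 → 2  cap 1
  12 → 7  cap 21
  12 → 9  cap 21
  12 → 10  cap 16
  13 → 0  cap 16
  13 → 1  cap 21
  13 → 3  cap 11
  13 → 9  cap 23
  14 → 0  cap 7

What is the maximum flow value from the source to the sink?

Maximum flow value: 47

augment #1: 5→1→4 bottleneck 22, total now 22
augment #2: 5→1→8→4 bottleneck 9, total now 31
augment #3: 5→13→0→8→4 bottleneck 9, total now 40
augment #4: 5→14→0→8→4 bottleneck 7, total now 47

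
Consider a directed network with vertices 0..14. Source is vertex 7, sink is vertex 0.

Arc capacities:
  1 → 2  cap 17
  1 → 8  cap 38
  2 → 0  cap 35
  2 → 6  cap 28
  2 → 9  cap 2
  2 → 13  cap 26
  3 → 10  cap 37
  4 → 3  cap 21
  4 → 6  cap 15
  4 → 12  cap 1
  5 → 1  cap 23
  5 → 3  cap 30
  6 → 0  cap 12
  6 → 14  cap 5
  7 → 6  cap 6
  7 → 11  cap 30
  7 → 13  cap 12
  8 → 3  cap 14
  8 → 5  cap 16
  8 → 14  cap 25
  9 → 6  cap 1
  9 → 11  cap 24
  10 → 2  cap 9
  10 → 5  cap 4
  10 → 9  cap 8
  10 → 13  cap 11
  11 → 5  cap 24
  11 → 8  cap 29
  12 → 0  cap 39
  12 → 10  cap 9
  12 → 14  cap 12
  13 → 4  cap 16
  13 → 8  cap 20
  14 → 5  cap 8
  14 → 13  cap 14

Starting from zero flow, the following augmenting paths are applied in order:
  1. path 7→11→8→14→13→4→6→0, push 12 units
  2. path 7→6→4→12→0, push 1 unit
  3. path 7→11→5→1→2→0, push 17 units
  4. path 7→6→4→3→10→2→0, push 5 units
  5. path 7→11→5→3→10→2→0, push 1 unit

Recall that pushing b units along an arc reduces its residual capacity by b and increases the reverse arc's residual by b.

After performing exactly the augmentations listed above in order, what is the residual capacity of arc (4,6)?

Residual capacity of (4,6): 9

after path 1 (7→11→8→14→13→4→6→0, push 12): res(4,6)=3
after path 2 (7→6→4→12→0, push 1): res(4,6)=4
after path 3 (7→11→5→1→2→0, push 17): res(4,6)=4
after path 4 (7→6→4→3→10→2→0, push 5): res(4,6)=9
after path 5 (7→11→5→3→10→2→0, push 1): res(4,6)=9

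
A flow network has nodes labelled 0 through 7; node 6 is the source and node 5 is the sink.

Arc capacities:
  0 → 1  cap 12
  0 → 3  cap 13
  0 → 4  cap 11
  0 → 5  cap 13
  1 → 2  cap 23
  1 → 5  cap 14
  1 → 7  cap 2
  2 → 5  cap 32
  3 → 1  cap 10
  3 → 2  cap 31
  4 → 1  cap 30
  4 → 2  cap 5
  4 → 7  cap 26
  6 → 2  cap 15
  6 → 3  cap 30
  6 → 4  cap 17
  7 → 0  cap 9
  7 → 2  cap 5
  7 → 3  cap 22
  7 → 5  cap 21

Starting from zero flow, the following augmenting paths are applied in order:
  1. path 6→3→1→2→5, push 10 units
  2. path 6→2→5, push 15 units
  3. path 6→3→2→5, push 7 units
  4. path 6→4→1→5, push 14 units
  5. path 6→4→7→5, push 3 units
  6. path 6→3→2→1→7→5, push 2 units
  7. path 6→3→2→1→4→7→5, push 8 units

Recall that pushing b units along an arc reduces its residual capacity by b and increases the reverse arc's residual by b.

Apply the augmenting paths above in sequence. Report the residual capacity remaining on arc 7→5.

Residual capacity of (7,5): 8

after path 1 (6→3→1→2→5, push 10): res(7,5)=21
after path 2 (6→2→5, push 15): res(7,5)=21
after path 3 (6→3→2→5, push 7): res(7,5)=21
after path 4 (6→4→1→5, push 14): res(7,5)=21
after path 5 (6→4→7→5, push 3): res(7,5)=18
after path 6 (6→3→2→1→7→5, push 2): res(7,5)=16
after path 7 (6→3→2→1→4→7→5, push 8): res(7,5)=8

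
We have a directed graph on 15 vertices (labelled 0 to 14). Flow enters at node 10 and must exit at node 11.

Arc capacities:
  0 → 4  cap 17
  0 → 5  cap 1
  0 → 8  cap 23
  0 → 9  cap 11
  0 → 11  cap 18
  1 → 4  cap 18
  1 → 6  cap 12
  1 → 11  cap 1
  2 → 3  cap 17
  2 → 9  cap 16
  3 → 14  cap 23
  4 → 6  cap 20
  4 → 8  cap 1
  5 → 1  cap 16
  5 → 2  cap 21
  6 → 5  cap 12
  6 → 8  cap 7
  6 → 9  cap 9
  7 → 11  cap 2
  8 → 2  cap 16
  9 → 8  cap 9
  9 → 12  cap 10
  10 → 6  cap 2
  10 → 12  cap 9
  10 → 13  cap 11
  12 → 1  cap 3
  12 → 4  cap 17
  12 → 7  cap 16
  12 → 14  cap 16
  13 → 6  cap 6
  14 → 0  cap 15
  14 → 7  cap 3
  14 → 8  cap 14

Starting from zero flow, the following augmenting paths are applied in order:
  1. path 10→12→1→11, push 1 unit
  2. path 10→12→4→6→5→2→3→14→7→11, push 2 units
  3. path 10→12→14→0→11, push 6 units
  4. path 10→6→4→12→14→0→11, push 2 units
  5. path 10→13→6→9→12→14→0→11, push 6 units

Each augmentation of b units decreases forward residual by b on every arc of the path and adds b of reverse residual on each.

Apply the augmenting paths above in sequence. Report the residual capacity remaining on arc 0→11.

Residual capacity of (0,11): 4

after path 1 (10→12→1→11, push 1): res(0,11)=18
after path 2 (10→12→4→6→5→2→3→14→7→11, push 2): res(0,11)=18
after path 3 (10→12→14→0→11, push 6): res(0,11)=12
after path 4 (10→6→4→12→14→0→11, push 2): res(0,11)=10
after path 5 (10→13→6→9→12→14→0→11, push 6): res(0,11)=4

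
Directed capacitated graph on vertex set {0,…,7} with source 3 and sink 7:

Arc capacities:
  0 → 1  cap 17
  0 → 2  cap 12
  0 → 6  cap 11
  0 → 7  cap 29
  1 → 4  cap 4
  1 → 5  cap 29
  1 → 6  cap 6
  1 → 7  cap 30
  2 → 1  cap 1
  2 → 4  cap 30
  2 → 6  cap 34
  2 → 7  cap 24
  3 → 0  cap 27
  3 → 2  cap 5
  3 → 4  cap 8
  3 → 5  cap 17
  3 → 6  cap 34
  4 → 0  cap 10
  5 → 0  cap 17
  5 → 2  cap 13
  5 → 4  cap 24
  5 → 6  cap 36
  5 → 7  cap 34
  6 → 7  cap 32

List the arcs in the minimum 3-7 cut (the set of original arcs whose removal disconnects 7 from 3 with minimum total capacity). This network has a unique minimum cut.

augment #1: 3→0→7 push 27
augment #2: 3→2→7 push 5
augment #3: 3→5→7 push 17
augment #4: 3→6→7 push 32
augment #5: 3→4→0→7 push 2
augment #6: 3→4→0→1→7 push 6
max flow = 89; residual-reachable set from 3 gives S-side
cut edges (S→T): {(3,0), (3,2), (3,4), (3,5), (6,7)} total cap 89

Min-cut arcs: {(3,0), (3,2), (3,4), (3,5), (6,7)} (total capacity 89)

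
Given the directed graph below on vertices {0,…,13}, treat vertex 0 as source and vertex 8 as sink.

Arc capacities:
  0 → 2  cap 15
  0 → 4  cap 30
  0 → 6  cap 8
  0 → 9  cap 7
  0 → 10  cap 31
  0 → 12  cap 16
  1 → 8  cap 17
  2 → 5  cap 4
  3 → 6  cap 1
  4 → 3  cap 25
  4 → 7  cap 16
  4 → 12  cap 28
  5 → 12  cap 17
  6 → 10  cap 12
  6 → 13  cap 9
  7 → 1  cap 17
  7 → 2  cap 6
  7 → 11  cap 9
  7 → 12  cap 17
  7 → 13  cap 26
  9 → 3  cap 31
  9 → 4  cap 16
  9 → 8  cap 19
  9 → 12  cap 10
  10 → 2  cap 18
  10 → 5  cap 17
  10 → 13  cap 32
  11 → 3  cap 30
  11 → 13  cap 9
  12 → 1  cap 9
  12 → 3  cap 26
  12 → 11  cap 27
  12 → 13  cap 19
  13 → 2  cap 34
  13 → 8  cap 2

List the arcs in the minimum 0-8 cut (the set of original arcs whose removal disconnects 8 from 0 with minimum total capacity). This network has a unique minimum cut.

augment #1: 0→9→8 push 7
augment #2: 0→6→13→8 push 2
augment #3: 0→12→1→8 push 9
augment #4: 0→4→7→1→8 push 8
max flow = 26; residual-reachable set from 0 gives S-side
cut edges (S→T): {(0,9), (1,8), (13,8)} total cap 26

Min-cut arcs: {(0,9), (1,8), (13,8)} (total capacity 26)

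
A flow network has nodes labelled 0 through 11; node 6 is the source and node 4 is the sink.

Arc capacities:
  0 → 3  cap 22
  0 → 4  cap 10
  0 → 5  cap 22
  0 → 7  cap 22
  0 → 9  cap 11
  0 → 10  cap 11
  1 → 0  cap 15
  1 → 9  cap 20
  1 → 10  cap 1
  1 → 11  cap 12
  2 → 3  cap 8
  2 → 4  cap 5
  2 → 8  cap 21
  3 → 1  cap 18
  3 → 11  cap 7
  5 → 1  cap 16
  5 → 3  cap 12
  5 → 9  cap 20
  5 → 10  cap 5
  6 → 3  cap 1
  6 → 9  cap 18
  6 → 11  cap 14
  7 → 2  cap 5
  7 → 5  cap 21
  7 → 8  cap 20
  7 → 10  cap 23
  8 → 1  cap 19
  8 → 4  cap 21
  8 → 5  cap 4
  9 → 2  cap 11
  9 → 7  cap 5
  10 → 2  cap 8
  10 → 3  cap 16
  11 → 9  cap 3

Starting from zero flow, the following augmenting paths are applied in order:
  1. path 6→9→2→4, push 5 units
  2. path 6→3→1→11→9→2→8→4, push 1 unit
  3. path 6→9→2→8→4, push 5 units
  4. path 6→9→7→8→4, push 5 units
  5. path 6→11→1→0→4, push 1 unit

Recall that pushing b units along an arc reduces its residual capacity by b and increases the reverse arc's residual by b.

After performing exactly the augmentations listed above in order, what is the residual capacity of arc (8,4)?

Residual capacity of (8,4): 10

after path 1 (6→9→2→4, push 5): res(8,4)=21
after path 2 (6→3→1→11→9→2→8→4, push 1): res(8,4)=20
after path 3 (6→9→2→8→4, push 5): res(8,4)=15
after path 4 (6→9→7→8→4, push 5): res(8,4)=10
after path 5 (6→11→1→0→4, push 1): res(8,4)=10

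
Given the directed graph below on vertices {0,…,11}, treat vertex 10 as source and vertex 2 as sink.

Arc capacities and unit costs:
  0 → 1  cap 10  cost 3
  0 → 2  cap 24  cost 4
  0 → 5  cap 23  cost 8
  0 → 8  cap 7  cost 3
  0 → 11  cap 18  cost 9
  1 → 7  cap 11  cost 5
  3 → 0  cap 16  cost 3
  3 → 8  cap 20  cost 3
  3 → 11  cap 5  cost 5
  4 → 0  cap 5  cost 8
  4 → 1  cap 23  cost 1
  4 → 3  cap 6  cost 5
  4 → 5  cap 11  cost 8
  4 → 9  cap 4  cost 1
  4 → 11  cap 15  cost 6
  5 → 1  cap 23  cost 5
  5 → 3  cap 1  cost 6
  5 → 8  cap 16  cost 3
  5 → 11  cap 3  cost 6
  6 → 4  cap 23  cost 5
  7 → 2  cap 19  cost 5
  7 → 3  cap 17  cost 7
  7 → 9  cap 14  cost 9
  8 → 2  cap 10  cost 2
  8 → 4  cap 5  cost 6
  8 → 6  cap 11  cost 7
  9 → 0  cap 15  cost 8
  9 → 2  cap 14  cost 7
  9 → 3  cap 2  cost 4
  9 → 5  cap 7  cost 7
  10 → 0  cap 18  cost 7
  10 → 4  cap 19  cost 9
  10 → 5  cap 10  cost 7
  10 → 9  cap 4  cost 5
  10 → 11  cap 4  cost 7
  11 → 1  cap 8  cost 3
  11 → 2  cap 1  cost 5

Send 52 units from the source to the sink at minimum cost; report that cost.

shortest-cost path #1: 10→0→2 push 18 @ unit cost 11 (adds 198)
shortest-cost path #2: 10→11→2 push 1 @ unit cost 12 (adds 12)
shortest-cost path #3: 10→5→8→2 push 10 @ unit cost 12 (adds 120)
shortest-cost path #4: 10→9→2 push 4 @ unit cost 12 (adds 48)
shortest-cost path #5: 10→4→9→2 push 4 @ unit cost 17 (adds 68)
shortest-cost path #6: 10→11→1→7→2 push 3 @ unit cost 20 (adds 60)
shortest-cost path #7: 10→4→1→7→2 push 8 @ unit cost 20 (adds 160)
shortest-cost path #8: 10→4→0→2 push 4 @ unit cost 21 (adds 84)
total cost = 750

Minimum cost for 52 units: 750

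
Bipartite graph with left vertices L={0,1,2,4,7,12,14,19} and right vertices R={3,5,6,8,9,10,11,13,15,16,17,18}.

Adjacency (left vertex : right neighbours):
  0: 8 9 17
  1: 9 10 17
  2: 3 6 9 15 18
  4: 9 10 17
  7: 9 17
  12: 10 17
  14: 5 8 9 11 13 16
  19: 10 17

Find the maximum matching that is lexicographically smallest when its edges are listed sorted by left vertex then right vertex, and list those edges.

Lex-smallest maximum matching: {(0,8), (1,9), (2,3), (4,10), (7,17), (14,5)}

|M| = 6 (so the lex-smallest maximum matching has 6 edges)
process left vertices in ascending order; for each, take the smallest-labelled available neighbour that still permits 6 edges overall, or leave it unmatched if none does
lex-smallest matching: {0-8, 1-9, 2-3, 4-10, 7-17, 14-5}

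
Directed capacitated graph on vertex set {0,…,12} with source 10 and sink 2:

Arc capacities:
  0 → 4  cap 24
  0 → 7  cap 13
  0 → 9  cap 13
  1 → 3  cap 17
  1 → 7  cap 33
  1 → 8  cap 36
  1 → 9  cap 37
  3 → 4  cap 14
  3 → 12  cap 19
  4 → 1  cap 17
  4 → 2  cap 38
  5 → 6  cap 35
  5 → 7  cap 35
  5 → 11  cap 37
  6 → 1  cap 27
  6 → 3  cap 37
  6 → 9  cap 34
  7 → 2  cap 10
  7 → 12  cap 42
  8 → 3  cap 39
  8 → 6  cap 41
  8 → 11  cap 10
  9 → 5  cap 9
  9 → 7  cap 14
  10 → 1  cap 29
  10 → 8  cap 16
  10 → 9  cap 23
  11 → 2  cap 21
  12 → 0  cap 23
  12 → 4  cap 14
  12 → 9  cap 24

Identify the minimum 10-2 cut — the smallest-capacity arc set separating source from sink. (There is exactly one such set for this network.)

augment #1: 10→1→7→2 push 10
augment #2: 10→8→11→2 push 10
augment #3: 10→1→3→4→2 push 14
augment #4: 10→9→5→11→2 push 9
augment #5: 10→1→3→12→4→2 push 3
augment #6: 10→1→7→12→4→2 push 2
augment #7: 10→8→3→12→4→2 push 6
augment #8: 10→9→7→12→4→2 push 3
augment #9: 10→9→7→12→0→4→2 push 10
max flow = 67; residual-reachable set from 10 gives S-side
cut edges (S→T): {(4,2), (7,2), (8,11), (9,5)} total cap 67

Min-cut arcs: {(4,2), (7,2), (8,11), (9,5)} (total capacity 67)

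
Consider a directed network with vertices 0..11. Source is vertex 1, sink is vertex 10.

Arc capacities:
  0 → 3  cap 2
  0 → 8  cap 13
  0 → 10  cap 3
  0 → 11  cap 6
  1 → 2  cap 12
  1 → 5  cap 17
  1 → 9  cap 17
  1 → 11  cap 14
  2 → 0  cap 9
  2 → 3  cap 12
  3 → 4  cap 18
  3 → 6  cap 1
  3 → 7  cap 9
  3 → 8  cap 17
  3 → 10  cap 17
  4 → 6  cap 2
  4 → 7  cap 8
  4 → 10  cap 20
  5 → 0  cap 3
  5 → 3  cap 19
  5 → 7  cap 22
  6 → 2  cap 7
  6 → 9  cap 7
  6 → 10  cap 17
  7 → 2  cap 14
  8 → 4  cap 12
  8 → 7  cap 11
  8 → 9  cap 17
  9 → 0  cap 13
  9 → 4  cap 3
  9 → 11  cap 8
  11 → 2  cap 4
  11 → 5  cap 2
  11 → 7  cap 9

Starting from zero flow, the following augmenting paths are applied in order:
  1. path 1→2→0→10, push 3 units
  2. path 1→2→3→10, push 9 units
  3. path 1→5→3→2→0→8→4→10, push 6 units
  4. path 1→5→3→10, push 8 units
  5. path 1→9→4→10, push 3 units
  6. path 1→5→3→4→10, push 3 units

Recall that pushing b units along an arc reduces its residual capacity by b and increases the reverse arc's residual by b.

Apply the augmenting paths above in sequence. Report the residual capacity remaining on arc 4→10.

Residual capacity of (4,10): 8

after path 1 (1→2→0→10, push 3): res(4,10)=20
after path 2 (1→2→3→10, push 9): res(4,10)=20
after path 3 (1→5→3→2→0→8→4→10, push 6): res(4,10)=14
after path 4 (1→5→3→10, push 8): res(4,10)=14
after path 5 (1→9→4→10, push 3): res(4,10)=11
after path 6 (1→5→3→4→10, push 3): res(4,10)=8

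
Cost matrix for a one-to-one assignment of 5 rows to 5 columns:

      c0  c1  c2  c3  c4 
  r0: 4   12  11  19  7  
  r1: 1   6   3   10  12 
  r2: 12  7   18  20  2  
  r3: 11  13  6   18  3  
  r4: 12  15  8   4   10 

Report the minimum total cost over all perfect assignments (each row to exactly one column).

optimal assignment: row0→col0 (cost 4), row1→col2 (cost 3), row2→col1 (cost 7), row3→col4 (cost 3), row4→col3 (cost 4)
total = 4 + 3 + 7 + 3 + 4 = 21

Minimum assignment cost: 21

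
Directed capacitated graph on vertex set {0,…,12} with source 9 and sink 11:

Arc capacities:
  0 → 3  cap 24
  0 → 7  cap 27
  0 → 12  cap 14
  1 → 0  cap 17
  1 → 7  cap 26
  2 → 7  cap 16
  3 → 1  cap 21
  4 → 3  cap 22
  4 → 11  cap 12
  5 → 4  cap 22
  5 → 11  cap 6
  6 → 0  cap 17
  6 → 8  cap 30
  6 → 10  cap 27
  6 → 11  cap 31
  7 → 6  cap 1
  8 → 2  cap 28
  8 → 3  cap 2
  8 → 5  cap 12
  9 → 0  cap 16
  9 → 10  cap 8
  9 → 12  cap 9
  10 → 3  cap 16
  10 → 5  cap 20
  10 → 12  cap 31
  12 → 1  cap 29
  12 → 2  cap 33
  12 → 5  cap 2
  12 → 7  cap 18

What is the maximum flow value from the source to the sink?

Maximum flow value: 11

augment #1: 9→10→5→11 bottleneck 6, total now 6
augment #2: 9→0→7→6→11 bottleneck 1, total now 7
augment #3: 9→10→5→4→11 bottleneck 2, total now 9
augment #4: 9→12→5→4→11 bottleneck 2, total now 11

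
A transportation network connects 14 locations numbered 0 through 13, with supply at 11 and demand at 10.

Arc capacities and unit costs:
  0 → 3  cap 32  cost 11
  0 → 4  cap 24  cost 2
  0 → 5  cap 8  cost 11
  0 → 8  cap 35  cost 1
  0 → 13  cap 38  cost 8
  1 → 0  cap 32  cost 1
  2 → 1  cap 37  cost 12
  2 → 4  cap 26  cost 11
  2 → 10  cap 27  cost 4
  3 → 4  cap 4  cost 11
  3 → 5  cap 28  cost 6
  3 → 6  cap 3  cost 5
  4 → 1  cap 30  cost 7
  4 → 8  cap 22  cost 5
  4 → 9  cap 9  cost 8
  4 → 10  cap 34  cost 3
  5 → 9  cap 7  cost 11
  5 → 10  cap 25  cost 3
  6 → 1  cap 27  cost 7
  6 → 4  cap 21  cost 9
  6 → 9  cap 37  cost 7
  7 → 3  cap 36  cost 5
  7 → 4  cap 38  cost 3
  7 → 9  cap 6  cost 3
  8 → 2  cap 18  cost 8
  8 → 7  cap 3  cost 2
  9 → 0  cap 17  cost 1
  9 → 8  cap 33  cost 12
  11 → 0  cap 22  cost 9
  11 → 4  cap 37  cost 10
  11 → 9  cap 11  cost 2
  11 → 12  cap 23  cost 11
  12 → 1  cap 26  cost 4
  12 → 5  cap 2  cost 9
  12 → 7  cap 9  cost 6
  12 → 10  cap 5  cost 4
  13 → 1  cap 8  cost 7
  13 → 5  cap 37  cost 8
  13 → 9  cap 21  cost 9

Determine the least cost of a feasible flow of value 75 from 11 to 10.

Minimum cost for 75 units: 1298

shortest-cost path #1: 11→9→0→4→10 push 11 @ unit cost 8 (adds 88)
shortest-cost path #2: 11→4→10 push 23 @ unit cost 13 (adds 299)
shortest-cost path #3: 11→12→10 push 5 @ unit cost 15 (adds 75)
shortest-cost path #4: 11→4→0→8→2→10 push 11 @ unit cost 21 (adds 231)
shortest-cost path #5: 11→0→8→2→10 push 7 @ unit cost 22 (adds 154)
shortest-cost path #6: 11→12→5→10 push 2 @ unit cost 23 (adds 46)
shortest-cost path #7: 11→0→5→10 push 8 @ unit cost 23 (adds 184)
shortest-cost path #8: 11→0→8→7→3→5→10 push 3 @ unit cost 26 (adds 78)
shortest-cost path #9: 11→0→13→5→10 push 4 @ unit cost 28 (adds 112)
shortest-cost path #10: 11→12→7→3→5→10 push 1 @ unit cost 31 (adds 31)
total cost = 1298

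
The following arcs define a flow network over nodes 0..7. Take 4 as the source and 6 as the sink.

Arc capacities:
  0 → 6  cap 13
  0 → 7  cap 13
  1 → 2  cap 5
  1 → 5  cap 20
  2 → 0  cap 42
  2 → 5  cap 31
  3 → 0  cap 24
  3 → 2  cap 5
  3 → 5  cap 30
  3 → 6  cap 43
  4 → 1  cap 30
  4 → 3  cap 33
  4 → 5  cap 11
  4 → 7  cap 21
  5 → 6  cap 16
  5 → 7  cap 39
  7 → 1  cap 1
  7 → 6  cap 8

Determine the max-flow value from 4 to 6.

augment #1: 4→3→6 bottleneck 33, total now 33
augment #2: 4→5→6 bottleneck 11, total now 44
augment #3: 4→7→6 bottleneck 8, total now 52
augment #4: 4→1→5→6 bottleneck 5, total now 57
augment #5: 4→1→2→0→6 bottleneck 5, total now 62

Maximum flow value: 62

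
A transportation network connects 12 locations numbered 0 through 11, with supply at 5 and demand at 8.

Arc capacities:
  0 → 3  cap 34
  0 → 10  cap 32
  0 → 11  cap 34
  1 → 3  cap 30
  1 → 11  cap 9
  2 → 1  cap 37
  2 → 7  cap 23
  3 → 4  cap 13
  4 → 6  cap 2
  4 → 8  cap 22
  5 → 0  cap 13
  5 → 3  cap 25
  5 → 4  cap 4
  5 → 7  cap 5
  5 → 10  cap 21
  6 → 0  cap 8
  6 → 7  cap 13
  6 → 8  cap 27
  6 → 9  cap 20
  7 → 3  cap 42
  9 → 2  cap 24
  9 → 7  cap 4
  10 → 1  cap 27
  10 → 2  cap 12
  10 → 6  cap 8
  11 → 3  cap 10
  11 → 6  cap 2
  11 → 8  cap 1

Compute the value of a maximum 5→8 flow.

augment #1: 5→4→8 bottleneck 4, total now 4
augment #2: 5→0→11→8 bottleneck 1, total now 5
augment #3: 5→3→4→8 bottleneck 13, total now 18
augment #4: 5→10→6→8 bottleneck 8, total now 26
augment #5: 5→0→11→6→8 bottleneck 2, total now 28

Maximum flow value: 28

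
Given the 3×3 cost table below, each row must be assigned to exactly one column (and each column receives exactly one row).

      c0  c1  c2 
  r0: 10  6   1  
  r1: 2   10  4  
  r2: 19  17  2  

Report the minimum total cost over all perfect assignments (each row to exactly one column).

optimal assignment: row0→col1 (cost 6), row1→col0 (cost 2), row2→col2 (cost 2)
total = 6 + 2 + 2 = 10

Minimum assignment cost: 10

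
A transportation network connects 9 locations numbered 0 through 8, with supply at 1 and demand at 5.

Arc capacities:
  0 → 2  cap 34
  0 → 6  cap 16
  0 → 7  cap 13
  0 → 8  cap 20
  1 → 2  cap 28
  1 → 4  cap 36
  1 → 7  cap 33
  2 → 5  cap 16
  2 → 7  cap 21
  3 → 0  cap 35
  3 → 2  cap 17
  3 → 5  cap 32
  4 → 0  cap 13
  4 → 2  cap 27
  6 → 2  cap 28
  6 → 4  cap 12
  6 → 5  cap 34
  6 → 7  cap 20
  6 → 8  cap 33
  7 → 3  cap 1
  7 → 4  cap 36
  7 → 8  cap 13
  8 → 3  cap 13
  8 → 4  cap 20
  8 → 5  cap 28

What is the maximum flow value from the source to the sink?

augment #1: 1→2→5 bottleneck 16, total now 16
augment #2: 1→7→3→5 bottleneck 1, total now 17
augment #3: 1→7→8→5 bottleneck 13, total now 30
augment #4: 1→4→0→6→5 bottleneck 13, total now 43

Maximum flow value: 43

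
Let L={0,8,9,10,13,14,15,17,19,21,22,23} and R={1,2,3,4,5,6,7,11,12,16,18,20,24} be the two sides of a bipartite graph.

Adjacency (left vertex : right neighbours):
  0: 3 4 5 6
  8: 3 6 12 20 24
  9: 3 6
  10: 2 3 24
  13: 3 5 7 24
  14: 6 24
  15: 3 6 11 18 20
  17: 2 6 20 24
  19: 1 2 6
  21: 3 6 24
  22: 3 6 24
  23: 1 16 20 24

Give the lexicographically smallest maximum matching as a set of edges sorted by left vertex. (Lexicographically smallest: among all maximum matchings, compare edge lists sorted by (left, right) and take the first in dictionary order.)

Lex-smallest maximum matching: {(0,4), (8,12), (9,3), (10,2), (13,5), (14,6), (15,11), (17,20), (19,1), (21,24), (23,16)}

|M| = 11 (so the lex-smallest maximum matching has 11 edges)
process left vertices in ascending order; for each, take the smallest-labelled available neighbour that still permits 11 edges overall, or leave it unmatched if none does
lex-smallest matching: {0-4, 8-12, 9-3, 10-2, 13-5, 14-6, 15-11, 17-20, 19-1, 21-24, 23-16}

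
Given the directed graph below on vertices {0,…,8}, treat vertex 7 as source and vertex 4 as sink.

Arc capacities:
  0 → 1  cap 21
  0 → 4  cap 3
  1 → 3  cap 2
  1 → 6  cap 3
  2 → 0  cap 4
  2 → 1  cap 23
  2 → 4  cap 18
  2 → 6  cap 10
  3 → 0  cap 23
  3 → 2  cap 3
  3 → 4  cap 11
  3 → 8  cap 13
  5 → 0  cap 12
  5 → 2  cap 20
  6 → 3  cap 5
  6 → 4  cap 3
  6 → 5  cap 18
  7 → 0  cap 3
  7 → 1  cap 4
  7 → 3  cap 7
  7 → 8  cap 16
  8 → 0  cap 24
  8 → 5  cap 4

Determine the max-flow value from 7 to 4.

Maximum flow value: 19

augment #1: 7→0→4 bottleneck 3, total now 3
augment #2: 7→3→4 bottleneck 7, total now 10
augment #3: 7→1→3→4 bottleneck 2, total now 12
augment #4: 7→1→6→4 bottleneck 2, total now 14
augment #5: 7→8→5→2→4 bottleneck 4, total now 18
augment #6: 7→8→0→1→6→4 bottleneck 1, total now 19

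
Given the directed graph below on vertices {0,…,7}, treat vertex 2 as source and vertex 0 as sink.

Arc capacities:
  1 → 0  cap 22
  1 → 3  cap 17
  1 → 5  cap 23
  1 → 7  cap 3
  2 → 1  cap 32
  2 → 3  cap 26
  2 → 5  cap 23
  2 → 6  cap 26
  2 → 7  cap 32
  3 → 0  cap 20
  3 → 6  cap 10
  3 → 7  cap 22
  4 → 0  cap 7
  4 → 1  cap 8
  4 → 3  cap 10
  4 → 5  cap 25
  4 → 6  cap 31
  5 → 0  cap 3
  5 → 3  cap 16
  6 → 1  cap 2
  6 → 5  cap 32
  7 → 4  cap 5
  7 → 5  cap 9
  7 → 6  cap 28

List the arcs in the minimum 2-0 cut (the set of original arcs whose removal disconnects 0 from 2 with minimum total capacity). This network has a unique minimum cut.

Min-cut arcs: {(1,0), (3,0), (5,0), (7,4)} (total capacity 50)

augment #1: 2→1→0 push 22
augment #2: 2→3→0 push 20
augment #3: 2→5→0 push 3
augment #4: 2→7→4→0 push 5
max flow = 50; residual-reachable set from 2 gives S-side
cut edges (S→T): {(1,0), (3,0), (5,0), (7,4)} total cap 50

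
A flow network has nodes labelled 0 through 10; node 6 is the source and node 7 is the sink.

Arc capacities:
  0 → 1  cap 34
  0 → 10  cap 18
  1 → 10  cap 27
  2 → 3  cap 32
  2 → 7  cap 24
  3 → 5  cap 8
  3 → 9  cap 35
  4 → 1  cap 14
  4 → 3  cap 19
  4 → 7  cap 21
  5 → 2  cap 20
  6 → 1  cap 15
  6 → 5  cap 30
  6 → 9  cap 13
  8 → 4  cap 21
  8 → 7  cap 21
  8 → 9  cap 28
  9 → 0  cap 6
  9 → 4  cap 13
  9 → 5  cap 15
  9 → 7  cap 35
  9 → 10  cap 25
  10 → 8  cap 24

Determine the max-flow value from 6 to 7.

Maximum flow value: 48

augment #1: 6→9→7 bottleneck 13, total now 13
augment #2: 6→5→2→7 bottleneck 20, total now 33
augment #3: 6→1→10→8→7 bottleneck 15, total now 48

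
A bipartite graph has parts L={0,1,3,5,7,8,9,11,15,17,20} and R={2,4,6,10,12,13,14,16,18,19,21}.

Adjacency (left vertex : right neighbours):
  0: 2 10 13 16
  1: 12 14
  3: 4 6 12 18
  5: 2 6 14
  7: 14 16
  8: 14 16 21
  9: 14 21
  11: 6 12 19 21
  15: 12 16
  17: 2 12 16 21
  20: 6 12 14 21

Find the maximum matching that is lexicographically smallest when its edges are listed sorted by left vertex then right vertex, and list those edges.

Lex-smallest maximum matching: {(0,10), (1,12), (3,4), (5,2), (7,14), (8,16), (9,21), (11,19), (20,6)}

|M| = 9 (so the lex-smallest maximum matching has 9 edges)
process left vertices in ascending order; for each, take the smallest-labelled available neighbour that still permits 9 edges overall, or leave it unmatched if none does
lex-smallest matching: {0-10, 1-12, 3-4, 5-2, 7-14, 8-16, 9-21, 11-19, 20-6}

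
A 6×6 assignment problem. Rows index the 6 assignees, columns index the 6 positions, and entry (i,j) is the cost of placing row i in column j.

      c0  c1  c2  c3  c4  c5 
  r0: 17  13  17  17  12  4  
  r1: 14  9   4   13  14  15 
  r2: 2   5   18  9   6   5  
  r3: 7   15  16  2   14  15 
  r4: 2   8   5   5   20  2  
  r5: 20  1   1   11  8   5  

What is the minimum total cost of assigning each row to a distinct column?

Minimum assignment cost: 19

optimal assignment: row0→col5 (cost 4), row1→col2 (cost 4), row2→col4 (cost 6), row3→col3 (cost 2), row4→col0 (cost 2), row5→col1 (cost 1)
total = 4 + 4 + 6 + 2 + 2 + 1 = 19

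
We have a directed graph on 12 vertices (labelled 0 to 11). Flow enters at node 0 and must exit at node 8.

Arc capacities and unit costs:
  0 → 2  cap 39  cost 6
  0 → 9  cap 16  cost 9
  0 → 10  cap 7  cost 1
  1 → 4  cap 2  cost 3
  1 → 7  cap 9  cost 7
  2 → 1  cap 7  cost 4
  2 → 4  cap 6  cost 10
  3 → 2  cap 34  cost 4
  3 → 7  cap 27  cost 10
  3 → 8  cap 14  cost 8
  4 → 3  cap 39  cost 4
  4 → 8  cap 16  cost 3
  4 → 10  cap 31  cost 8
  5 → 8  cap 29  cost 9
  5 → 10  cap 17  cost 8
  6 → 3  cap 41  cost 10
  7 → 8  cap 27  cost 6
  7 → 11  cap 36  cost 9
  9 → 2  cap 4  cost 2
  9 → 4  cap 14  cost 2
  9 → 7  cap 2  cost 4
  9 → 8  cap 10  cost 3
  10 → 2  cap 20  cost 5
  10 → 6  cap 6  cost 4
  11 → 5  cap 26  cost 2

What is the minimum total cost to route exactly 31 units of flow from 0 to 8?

Minimum cost for 31 units: 511

shortest-cost path #1: 0→9→8 push 10 @ unit cost 12 (adds 120)
shortest-cost path #2: 0→9→4→8 push 6 @ unit cost 14 (adds 84)
shortest-cost path #3: 0→2→1→4→8 push 2 @ unit cost 16 (adds 32)
shortest-cost path #4: 0→2→4→8 push 6 @ unit cost 19 (adds 114)
shortest-cost path #5: 0→2→1→7→8 push 5 @ unit cost 23 (adds 115)
shortest-cost path #6: 0→10→6→3→8 push 2 @ unit cost 23 (adds 46)
total cost = 511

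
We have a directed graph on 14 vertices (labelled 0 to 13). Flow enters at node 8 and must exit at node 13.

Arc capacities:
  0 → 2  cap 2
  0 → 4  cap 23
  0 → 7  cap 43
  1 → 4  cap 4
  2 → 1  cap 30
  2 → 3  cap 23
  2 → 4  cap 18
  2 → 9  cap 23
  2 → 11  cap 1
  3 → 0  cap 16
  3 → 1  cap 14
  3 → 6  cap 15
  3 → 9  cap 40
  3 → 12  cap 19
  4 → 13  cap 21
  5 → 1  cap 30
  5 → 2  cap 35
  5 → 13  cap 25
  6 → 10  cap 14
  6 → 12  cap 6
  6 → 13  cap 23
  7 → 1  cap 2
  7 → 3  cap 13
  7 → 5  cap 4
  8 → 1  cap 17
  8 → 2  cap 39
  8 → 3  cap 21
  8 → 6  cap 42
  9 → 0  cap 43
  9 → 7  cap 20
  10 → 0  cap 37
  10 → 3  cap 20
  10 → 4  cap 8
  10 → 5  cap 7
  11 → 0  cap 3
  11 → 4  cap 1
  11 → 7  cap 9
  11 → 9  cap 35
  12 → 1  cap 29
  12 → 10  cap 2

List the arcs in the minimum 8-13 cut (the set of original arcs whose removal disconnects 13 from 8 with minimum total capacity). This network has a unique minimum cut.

Min-cut arcs: {(4,13), (6,13), (7,5), (10,5)} (total capacity 55)

augment #1: 8→6→13 push 23
augment #2: 8→1→4→13 push 4
augment #3: 8→2→4→13 push 17
augment #4: 8→6→10→5→13 push 7
augment #5: 8→2→9→7→5→13 push 4
max flow = 55; residual-reachable set from 8 gives S-side
cut edges (S→T): {(4,13), (6,13), (7,5), (10,5)} total cap 55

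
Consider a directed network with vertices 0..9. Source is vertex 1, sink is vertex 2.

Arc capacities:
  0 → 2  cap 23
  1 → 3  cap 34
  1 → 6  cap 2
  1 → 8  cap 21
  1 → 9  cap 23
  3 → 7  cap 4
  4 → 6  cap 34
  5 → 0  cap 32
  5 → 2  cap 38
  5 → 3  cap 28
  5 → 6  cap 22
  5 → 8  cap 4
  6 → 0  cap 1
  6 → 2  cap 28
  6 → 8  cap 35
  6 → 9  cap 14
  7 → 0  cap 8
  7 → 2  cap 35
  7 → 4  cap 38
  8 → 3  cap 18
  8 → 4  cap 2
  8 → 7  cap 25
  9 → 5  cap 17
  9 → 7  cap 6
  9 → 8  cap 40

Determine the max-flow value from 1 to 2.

augment #1: 1→6→2 bottleneck 2, total now 2
augment #2: 1→3→7→2 bottleneck 4, total now 6
augment #3: 1→8→7→2 bottleneck 21, total now 27
augment #4: 1→9→5→2 bottleneck 17, total now 44
augment #5: 1→9→7→2 bottleneck 6, total now 50

Maximum flow value: 50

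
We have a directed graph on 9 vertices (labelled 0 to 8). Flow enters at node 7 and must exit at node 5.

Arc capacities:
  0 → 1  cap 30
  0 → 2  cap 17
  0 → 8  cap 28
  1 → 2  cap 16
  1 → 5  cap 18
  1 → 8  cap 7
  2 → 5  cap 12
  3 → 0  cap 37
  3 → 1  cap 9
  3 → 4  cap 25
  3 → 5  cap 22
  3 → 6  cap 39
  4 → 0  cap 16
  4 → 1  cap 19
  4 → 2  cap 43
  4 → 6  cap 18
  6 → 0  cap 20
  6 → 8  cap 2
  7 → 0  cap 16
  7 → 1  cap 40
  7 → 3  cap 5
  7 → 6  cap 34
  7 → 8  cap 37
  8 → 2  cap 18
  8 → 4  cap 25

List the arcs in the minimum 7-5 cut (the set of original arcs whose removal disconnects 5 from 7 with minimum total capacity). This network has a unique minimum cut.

augment #1: 7→1→5 push 18
augment #2: 7→3→5 push 5
augment #3: 7→0→2→5 push 12
max flow = 35; residual-reachable set from 7 gives S-side
cut edges (S→T): {(1,5), (2,5), (7,3)} total cap 35

Min-cut arcs: {(1,5), (2,5), (7,3)} (total capacity 35)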